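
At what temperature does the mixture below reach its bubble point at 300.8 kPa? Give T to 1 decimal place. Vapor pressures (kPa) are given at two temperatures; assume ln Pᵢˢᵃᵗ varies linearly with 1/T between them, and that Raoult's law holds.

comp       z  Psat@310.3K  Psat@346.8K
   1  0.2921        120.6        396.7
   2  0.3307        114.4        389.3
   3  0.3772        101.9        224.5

T = 343.5 K

Bubble-point temperature: ΣzᵢPᵢˢᵃᵗ(T) = P. Interpolate ln Pᵢˢᵃᵗ = aᵢ + bᵢ/T.
  T = 310.3 K: ΣzᵢPᵢˢᵃᵗ = 111.50 kPa
  T = 346.8 K: ΣzᵢPᵢˢᵃᵗ = 329.30 kPa
  T = 328.6 K: ΣzᵢPᵢˢᵃᵗ = 196.85 kPa
  T = 337.7 K: ΣzᵢPᵢˢᵃᵗ = 256.12 kPa
  T = 342.2 K: ΣzᵢPᵢˢᵃᵗ = 290.43 kPa
  T = 344.5 K: ΣzᵢPᵢˢᵃᵗ = 309.37 kPa
Interpolating between 342.2 K and 344.5 K gives T ≈ 343.5 K.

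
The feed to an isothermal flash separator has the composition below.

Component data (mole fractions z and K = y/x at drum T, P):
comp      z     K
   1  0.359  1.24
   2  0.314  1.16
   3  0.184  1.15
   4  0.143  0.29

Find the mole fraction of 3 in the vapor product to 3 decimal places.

y_3 = 0.198

Rachford–Rice: g(V/F) = Σ zᵢ(Kᵢ−1)/(1+V/F(Kᵢ−1)) = 0.
g(0) = ΣzᵢKᵢ − 1 = 0.062 and g(1) = 1 − Σzᵢ/Kᵢ = -0.213, so a root lies in (0, 1).
Newton iteration, V/F⁰ = 0.6:
  V/F = 0.600: g = -0.0304, g' = -0.245 → V/F = 0.476
  V/F = 0.476: g = -0.0035, g' = -0.192 → V/F = 0.457
Converged at V/F = 0.457.
Compositions from xᵢ = zᵢ/(1+V/F(Kᵢ−1)), yᵢ = Kᵢxᵢ:
  1: x = 0.324, y = 0.401
  2: x = 0.293, y = 0.339
  3: x = 0.172, y = 0.198
  4: x = 0.212, y = 0.061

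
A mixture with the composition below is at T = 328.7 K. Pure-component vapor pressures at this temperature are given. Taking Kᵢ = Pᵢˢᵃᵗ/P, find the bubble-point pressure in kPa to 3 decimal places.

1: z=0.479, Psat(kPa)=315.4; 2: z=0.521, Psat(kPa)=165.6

At the bubble point ψ → 0, so ΣzᵢKᵢ = 1 with Kᵢ = Pᵢˢᵃᵗ/P ⇒ P = ΣzᵢPᵢˢᵃᵗ.
P = 0.479·315.4 + 0.521·165.6 = 237.354 kPa

Pbub = 237.354 kPa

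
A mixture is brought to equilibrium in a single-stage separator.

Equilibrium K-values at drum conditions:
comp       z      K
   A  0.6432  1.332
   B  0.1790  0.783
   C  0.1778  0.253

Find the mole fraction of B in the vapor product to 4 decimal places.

y_B = 0.1471

Material balance + equilibrium reduce to Σ zᵢ(Kᵢ−1)/(1+β(Kᵢ−1)) = 0.
g(0) = ΣzᵢKᵢ − 1 = 0.0419 and g(1) = 1 − Σzᵢ/Kᵢ = -0.4143, so a root lies in (0, 1).
Newton iteration, β⁰ = 0.37:
  β = 0.3700: g = -0.03560, g' = -0.2557 → β = 0.2308
  β = 0.2308: g = -0.00302, g' = -0.2154 → β = 0.2167
  β = 0.2167: g = -0.00002, g' = -0.2122 → β = 0.2166
Converged at β = 0.2166.
Compositions from xᵢ = zᵢ/(1+β(Kᵢ−1)), yᵢ = Kᵢxᵢ:
  A: x = 0.6000, y = 0.7993
  B: x = 0.1878, y = 0.1471
  C: x = 0.2121, y = 0.0537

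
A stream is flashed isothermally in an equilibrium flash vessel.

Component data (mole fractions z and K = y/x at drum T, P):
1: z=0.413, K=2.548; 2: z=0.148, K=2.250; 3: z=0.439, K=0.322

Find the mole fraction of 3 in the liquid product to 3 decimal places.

x_3 = 0.683

Material balance + equilibrium reduce to Σ zᵢ(Kᵢ−1)/(1+V/F(Kᵢ−1)) = 0.
g(0) = ΣzᵢKᵢ − 1 = 0.527 and g(1) = 1 − Σzᵢ/Kᵢ = -0.591, so a root lies in (0, 1).
Iterate (Newton) starting at V/F = 0.5:
  V/F = 0.500: g = 0.0239, g' = -0.864 → V/F = 0.528
Converged at V/F = 0.528.
Compositions from xᵢ = zᵢ/(1+V/F(Kᵢ−1)), yᵢ = Kᵢxᵢ:
  1: x = 0.227, y = 0.579
  2: x = 0.089, y = 0.201
  3: x = 0.683, y = 0.220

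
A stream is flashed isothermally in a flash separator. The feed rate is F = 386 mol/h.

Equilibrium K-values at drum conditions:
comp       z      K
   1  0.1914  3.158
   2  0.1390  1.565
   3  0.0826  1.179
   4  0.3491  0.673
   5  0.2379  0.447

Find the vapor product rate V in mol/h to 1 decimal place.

V = 153.8 mol/h

Let ψ = V/F and solve Σ zᵢ(Kᵢ−1)/(1+ψ(Kᵢ−1)) = 0.
Feasibility: ΣzᵢKᵢ = 1.2606, Σzᵢ/Kᵢ = 1.2704 — both > 1, two phases present.
Newton iteration, ψ⁰ = 0.5:
  ψ = 0.5000: g = -0.04483, g' = -0.4278 → ψ = 0.3952
  ψ = 0.3952: g = 0.00148, g' = -0.4600 → ψ = 0.3984
Converged at ψ = 0.3984.
Then V = ψ·F = 0.3984·386 = 153.8 mol/h and L = F − V = 232.2 mol/h.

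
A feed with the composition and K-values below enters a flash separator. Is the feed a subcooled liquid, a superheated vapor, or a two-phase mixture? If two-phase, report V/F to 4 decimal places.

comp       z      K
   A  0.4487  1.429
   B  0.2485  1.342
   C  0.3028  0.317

two-phase, V/F = 0.2592

ΣzᵢKᵢ = 1.0707; Σzᵢ/Kᵢ = 1.4544.
Both exceed 1, so a two-phase solution exists.
Rachford–Rice: g(ψ) = Σ zᵢ(Kᵢ−1)/(1+ψ(Kᵢ−1)) = 0.
Newton–Raphson from ψ = 0.59:
  ψ = 0.5900: g = -0.12207, g' = -0.4690 → ψ = 0.3297
  ψ = 0.3297: g = -0.02191, g' = -0.3221 → ψ = 0.2617
  ψ = 0.2617: g = -0.00076, g' = -0.3007 → ψ = 0.2592
Converged at ψ = 0.2592.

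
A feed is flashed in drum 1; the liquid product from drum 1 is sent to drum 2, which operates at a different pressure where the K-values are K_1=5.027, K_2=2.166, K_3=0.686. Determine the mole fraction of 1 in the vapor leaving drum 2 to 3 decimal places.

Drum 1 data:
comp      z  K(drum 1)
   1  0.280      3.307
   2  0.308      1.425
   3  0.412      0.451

Drum 1:
Rachford–Rice: g(ψ₁) = Σ zᵢ(Kᵢ−1)/(1+ψ₁(Kᵢ−1)) = 0.
Check two-phase: ΣzᵢKᵢ = 1.551 > 1 and Σzᵢ/Kᵢ = 1.214 > 1, so g(0) = 0.551 > 0 and g(1) = -0.214 < 0.
Iterate (Newton) starting at ψ₁ = 0.5:
  ψ₁ = 0.500: g = 0.0961, g' = -0.595 → ψ₁ = 0.662
  ψ₁ = 0.662: g = 0.0027, g' = -0.574 → ψ₁ = 0.666
Converged at ψ₁ = 0.666.
Drum-1 compositions:
  1: x = 0.110, y = 0.365
  2: x = 0.240, y = 0.342
  3: x = 0.650, y = 0.293
Drum-2 feed = drum-1 liquid: z₂ = (0.1104, 0.2400, 0.6496).
Drum 2:
Let ψ₂ = V/F and solve Σ zᵢ(Kᵢ−1)/(1+ψ₂(Kᵢ−1)) = 0.
Check two-phase: ΣzᵢKᵢ = 1.520 > 1 and Σzᵢ/Kᵢ = 1.080 > 1, so g(0) = 0.520 > 0 and g(1) = -0.080 < 0.
Newton–Raphson from ψ₂ = 0.35:
  ψ₂ = 0.350: g = 0.1541, g' = -0.554 → ψ₂ = 0.628
  ψ₂ = 0.628: g = 0.0334, g' = -0.352 → ψ₂ = 0.723
  ψ₂ = 0.723: g = 0.0016, g' = -0.320 → ψ₂ = 0.728
Converged at ψ₂ = 0.728.
  1: x = 0.028, y = 0.141
  2: x = 0.130, y = 0.281
  3: x = 0.842, y = 0.578

y_1 (drum 2) = 0.141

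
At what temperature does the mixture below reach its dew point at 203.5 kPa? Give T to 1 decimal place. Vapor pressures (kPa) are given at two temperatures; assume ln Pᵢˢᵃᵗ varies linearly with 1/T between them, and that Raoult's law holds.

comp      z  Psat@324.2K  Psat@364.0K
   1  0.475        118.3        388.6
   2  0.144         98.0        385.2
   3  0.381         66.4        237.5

Dew-point temperature: Σzᵢ·P/Pᵢˢᵃᵗ(T) = 1. Interpolate ln Pᵢˢᵃᵗ = aᵢ + bᵢ/T.
  T = 324.2 K: ΣzᵢP/Pᵢˢᵃᵗ = 2.2838
  T = 364.0 K: ΣzᵢP/Pᵢˢᵃᵗ = 0.6513
  T = 344.1 K: ΣzᵢP/Pᵢˢᵃᵗ = 1.1756
  T = 354.1 K: ΣzᵢP/Pᵢˢᵃᵗ = 0.8664
  T = 349.1 K: ΣzᵢP/Pᵢˢᵃᵗ = 1.0070
  T = 351.6 K: ΣzᵢP/Pᵢˢᵃᵗ = 0.9336
Interpolating between 349.1 K and 351.6 K gives T ≈ 349.3 K.

T = 349.3 K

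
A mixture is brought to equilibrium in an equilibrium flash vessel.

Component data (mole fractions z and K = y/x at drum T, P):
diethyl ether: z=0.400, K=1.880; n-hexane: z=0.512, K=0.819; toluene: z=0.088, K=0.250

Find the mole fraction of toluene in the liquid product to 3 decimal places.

x_toluene = 0.164

Iterate (Newton) starting at β = 0.5:
  β = 0.500: g = 0.0370, g' = -0.296 → β = 0.625
  β = 0.625: g = -0.0015, g' = -0.326 → β = 0.620
Converged at β = 0.620.
Compositions from xᵢ = zᵢ/(1+β(Kᵢ−1)), yᵢ = Kᵢxᵢ:
  diethyl ether: x = 0.259, y = 0.487
  n-hexane: x = 0.577, y = 0.472
  toluene: x = 0.164, y = 0.041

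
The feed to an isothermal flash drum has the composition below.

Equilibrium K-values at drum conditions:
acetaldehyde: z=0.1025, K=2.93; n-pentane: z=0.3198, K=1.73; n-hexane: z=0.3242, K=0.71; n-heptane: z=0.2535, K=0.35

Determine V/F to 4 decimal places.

V/F = 0.3197

Iterate (Newton) starting at V/F = 0.47:
  V/F = 0.4700: g = -0.06856, g' = -0.4581 → V/F = 0.3203
  V/F = 0.3203: g = -0.00029, g' = -0.4617 → V/F = 0.3197
Converged at V/F = 0.3197.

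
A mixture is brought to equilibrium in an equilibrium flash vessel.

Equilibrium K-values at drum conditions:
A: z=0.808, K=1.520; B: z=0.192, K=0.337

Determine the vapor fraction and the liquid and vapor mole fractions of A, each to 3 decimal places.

Binary case is linear: z₁(K₁−1)(1+ψ(K₂−1)) + z₂(K₂−1)(1+ψ(K₁−1)) = 0
⇒ ψ = [z₁(K₁−1)+z₂(K₂−1)] / [−(K₁−1)(K₂−1)] = 0.2929/0.3448 = 0.849
Compositions from xᵢ = zᵢ/(1+ψ(Kᵢ−1)), yᵢ = Kᵢxᵢ:
  A: x = 0.560, y = 0.852
  B: x = 0.440, y = 0.148

ψ = 0.849, x_A = 0.560, y_A = 0.852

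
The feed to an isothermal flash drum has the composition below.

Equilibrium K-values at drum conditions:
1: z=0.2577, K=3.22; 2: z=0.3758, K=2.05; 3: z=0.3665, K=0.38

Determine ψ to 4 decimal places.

Let ψ = V/F and solve Σ zᵢ(Kᵢ−1)/(1+ψ(Kᵢ−1)) = 0.
Check two-phase: ΣzᵢKᵢ = 1.7395 > 1 and Σzᵢ/Kᵢ = 1.2278 > 1, so g(0) = 0.7395 > 0 and g(1) = -0.2278 < 0.
Newton iteration, ψ⁰ = 0.5:
  ψ = 0.5000: g = 0.20056, g' = -0.7593 → ψ = 0.7641
  ψ = 0.7641: g = -0.00070, g' = -0.8110 → ψ = 0.7633
Converged at ψ = 0.7633.

ψ = 0.7633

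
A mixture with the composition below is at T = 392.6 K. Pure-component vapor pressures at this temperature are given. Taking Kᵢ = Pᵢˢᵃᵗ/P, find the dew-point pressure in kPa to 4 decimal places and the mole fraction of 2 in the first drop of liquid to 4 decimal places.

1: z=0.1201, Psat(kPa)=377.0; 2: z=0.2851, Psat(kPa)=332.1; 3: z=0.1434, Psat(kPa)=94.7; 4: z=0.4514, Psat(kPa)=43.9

Pdew = 77.0787 kPa, x_2 = 0.0662

At the dew point ψ → 1, so Σzᵢ/Kᵢ = 1 with Kᵢ = Pᵢˢᵃᵗ/P ⇒ 1/P = Σzᵢ/Pᵢˢᵃᵗ.
1/P = 0.1201/377.0 + 0.2851/332.1 + 0.1434/94.7 + 0.4514/43.9 = 0.0129738 ⇒ P = 77.0787 kPa
xᵢ = zᵢP/Pᵢˢᵃᵗ ⇒ x_2 = 0.2851·77.0787/332.1 = 0.0662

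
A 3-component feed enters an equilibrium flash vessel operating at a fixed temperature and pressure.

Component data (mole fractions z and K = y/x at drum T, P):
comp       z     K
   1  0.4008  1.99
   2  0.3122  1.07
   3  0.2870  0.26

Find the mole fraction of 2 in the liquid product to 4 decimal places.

x_2 = 0.3035

Newton iteration, β⁰ = 0.5:
  β = 0.5000: g = -0.05058, g' = -0.5732 → β = 0.4117
  β = 0.4117: g = -0.00232, g' = -0.5248 → β = 0.4073
Converged at β = 0.4073.
Compositions from xᵢ = zᵢ/(1+β(Kᵢ−1)), yᵢ = Kᵢxᵢ:
  1: x = 0.2856, y = 0.5684
  2: x = 0.3035, y = 0.3248
  3: x = 0.4108, y = 0.1068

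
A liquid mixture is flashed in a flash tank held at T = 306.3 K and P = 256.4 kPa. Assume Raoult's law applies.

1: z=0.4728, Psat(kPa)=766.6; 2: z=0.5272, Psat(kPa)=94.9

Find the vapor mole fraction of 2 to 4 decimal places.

Raoult's law: Kᵢ = Pᵢˢᵃᵗ/P = Pᵢˢᵃᵗ/256.4.
  K_1 = 766.6/256.4 = 2.989860, K_2 = 94.9/256.4 = 0.370125
Binary case is linear: z₁(K₁−1)(1+β(K₂−1)) + z₂(K₂−1)(1+β(K₁−1)) = 0
⇒ β = [z₁(K₁−1)+z₂(K₂−1)] / [−(K₁−1)(K₂−1)] = 0.60874/1.25336 = 0.4857
Compositions from xᵢ = zᵢ/(1+β(Kᵢ−1)), yᵢ = Kᵢxᵢ:
  1: x = 0.2404, y = 0.7189
  2: x = 0.7596, y = 0.2811

y_2 = 0.2811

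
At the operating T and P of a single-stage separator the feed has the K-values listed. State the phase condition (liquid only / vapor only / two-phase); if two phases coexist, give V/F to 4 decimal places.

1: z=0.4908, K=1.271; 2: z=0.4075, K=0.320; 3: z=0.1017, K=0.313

ΣzᵢKᵢ = 0.7860; Σzᵢ/Kᵢ = 1.9845.
Since ΣzᵢKᵢ < 1 the mixture is below its bubble point — single liquid phase.

liquid only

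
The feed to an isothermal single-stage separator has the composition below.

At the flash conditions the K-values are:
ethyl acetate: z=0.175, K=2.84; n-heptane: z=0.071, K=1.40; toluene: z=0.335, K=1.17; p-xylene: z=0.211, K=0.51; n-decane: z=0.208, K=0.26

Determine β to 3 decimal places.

β = 0.239

Material balance + equilibrium reduce to Σ zᵢ(Kᵢ−1)/(1+β(Kᵢ−1)) = 0.
Feasibility: ΣzᵢKᵢ = 1.150, Σzᵢ/Kᵢ = 1.612 — both > 1, two phases present.
Iterate (Newton) starting at β = 0.49:
  β = 0.490: g = -0.1319, g' = -0.548 → β = 0.249
  β = 0.249: g = -0.0054, g' = -0.534 → β = 0.239
Converged at β = 0.239.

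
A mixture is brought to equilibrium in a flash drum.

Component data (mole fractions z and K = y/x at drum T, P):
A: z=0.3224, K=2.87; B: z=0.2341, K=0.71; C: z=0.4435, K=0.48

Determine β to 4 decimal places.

Material balance + equilibrium reduce to Σ zᵢ(Kᵢ−1)/(1+β(Kᵢ−1)) = 0.
Feasibility: ΣzᵢKᵢ = 1.3044, Σzᵢ/Kᵢ = 1.3660 — both > 1, two phases present.
Newton–Raphson from β = 0.32:
  β = 0.3200: g = 0.02569, g' = -0.6378 → β = 0.3603
  β = 0.3603: g = 0.00061, g' = -0.6086 → β = 0.3613
Converged at β = 0.3613.

β = 0.3613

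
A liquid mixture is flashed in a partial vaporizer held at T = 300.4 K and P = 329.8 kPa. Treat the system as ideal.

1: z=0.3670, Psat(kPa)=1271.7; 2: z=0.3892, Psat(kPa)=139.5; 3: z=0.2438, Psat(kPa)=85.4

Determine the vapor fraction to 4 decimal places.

Raoult's law: Kᵢ = Pᵢˢᵃᵗ/P = Pᵢˢᵃᵗ/329.8.
  K_1 = 1271.7/329.8 = 3.855973, K_2 = 139.5/329.8 = 0.422984, K_3 = 85.4/329.8 = 0.258945
Newton iteration, ψ⁰ = 0.55:
  ψ = 0.5500: g = -0.22623, g' = -1.1125 → ψ = 0.3466
  ψ = 0.3466: g = 0.00286, g' = -1.2008 → ψ = 0.3490
Converged at ψ = 0.3490.

ψ = 0.3490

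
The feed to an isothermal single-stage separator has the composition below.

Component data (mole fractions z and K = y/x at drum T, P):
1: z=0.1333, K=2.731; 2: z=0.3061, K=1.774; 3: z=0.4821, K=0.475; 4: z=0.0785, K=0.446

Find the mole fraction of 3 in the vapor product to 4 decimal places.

y_3 = 0.2691

Material balance + equilibrium reduce to Σ zᵢ(Kᵢ−1)/(1+ψ(Kᵢ−1)) = 0.
Check two-phase: ΣzᵢKᵢ = 1.1711 > 1 and Σzᵢ/Kᵢ = 1.4123 > 1, so g(0) = 0.1711 > 0 and g(1) = -0.4123 < 0.
Iterate (Newton) starting at ψ = 0.5:
  ψ = 0.5000: g = -0.10884, g' = -0.5005 → ψ = 0.2825
  ψ = 0.2825: g = 0.00062, g' = -0.5207 → ψ = 0.2837
Converged at ψ = 0.2837.
Compositions from xᵢ = zᵢ/(1+ψ(Kᵢ−1)), yᵢ = Kᵢxᵢ:
  1: x = 0.0894, y = 0.2441
  2: x = 0.2510, y = 0.4452
  3: x = 0.5665, y = 0.2691
  4: x = 0.0931, y = 0.0415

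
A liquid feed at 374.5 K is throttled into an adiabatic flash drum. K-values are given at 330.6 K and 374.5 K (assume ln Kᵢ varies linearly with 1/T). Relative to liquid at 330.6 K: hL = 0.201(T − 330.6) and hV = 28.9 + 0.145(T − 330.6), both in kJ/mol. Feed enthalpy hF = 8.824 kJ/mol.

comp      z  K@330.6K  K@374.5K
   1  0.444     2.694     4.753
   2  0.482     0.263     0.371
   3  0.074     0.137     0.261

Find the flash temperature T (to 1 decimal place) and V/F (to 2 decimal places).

Adiabatic flash: solve Rachford–Rice at each trial T, then check hF = ψ·hV(T) + (1−ψ)·hL(T).
  T = 330.6 K: K = (2.694, 0.263, 0.137), RR gives ψ = 0.260, H_out = 7.524 kJ/mol
  T = 374.5 K: K = (4.753, 0.371, 0.261), RR gives ψ = 0.540, H_out = 23.112 kJ/mol
  T = 352.6 K: K = (3.645, 0.316, 0.193), RR gives ψ = 0.423, H_out = 16.114 kJ/mol
  T = 341.6 K: K = (3.149, 0.289, 0.164), RR gives ψ = 0.351, H_out = 12.130 kJ/mol
  T = 336.1 K: K = (2.916, 0.276, 0.150), RR gives ψ = 0.309, H_out = 9.928 kJ/mol
  T = 333.4 K: K = (2.806, 0.270, 0.143), RR gives ψ = 0.286, H_out = 8.777 kJ/mol
  T = 334.8 K: K = (2.863, 0.273, 0.147), RR gives ψ = 0.298, H_out = 9.380 kJ/mol
Linear interpolation between T = 333.4 (H_out = 8.777) and T = 334.8 (H_out = 9.380) on hF = 8.824 gives T ≈ 333.5 K, at which ψ = 0.29.

T = 333.5 K, V/F = 0.29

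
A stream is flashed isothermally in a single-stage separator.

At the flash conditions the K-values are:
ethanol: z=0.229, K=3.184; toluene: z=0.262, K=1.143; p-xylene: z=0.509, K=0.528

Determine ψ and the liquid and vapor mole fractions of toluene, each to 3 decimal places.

ψ = 0.413, x_toluene = 0.247, y_toluene = 0.283

Newton–Raphson from ψ = 0.5:
  ψ = 0.500: g = -0.0404, g' = -0.449 → ψ = 0.410
  ψ = 0.410: g = 0.0014, g' = -0.483 → ψ = 0.413
Converged at ψ = 0.413.
Compositions from xᵢ = zᵢ/(1+ψ(Kᵢ−1)), yᵢ = Kᵢxᵢ:
  ethanol: x = 0.120, y = 0.383
  toluene: x = 0.247, y = 0.283
  p-xylene: x = 0.632, y = 0.334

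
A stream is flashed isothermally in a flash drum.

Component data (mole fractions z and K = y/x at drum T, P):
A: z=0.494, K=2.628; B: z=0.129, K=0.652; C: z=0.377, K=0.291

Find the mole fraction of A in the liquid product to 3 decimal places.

Let ψ = V/F and solve Σ zᵢ(Kᵢ−1)/(1+ψ(Kᵢ−1)) = 0.
g(0) = ΣzᵢKᵢ − 1 = 0.492 and g(1) = 1 − Σzᵢ/Kᵢ = -0.681, so a root lies in (0, 1).
Newton–Raphson from ψ = 0.5:
  ψ = 0.500: g = -0.0251, g' = -0.876 → ψ = 0.471
Converged at ψ = 0.471.
Compositions from xᵢ = zᵢ/(1+ψ(Kᵢ−1)), yᵢ = Kᵢxᵢ:
  A: x = 0.280, y = 0.735
  B: x = 0.154, y = 0.101
  C: x = 0.566, y = 0.165

x_A = 0.280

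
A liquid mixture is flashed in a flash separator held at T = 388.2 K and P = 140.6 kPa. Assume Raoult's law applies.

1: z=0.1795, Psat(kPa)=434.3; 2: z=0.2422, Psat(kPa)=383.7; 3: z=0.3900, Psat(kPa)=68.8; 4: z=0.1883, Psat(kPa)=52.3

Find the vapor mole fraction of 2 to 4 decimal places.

y_2 = 0.3692

Raoult's law: Kᵢ = Pᵢˢᵃᵗ/P = Pᵢˢᵃᵗ/140.6.
  K_1 = 434.3/140.6 = 3.088905, K_2 = 383.7/140.6 = 2.729018, K_3 = 68.8/140.6 = 0.489331, K_4 = 52.3/140.6 = 0.371977
Rachford–Rice: g(ψ) = Σ zᵢ(Kᵢ−1)/(1+ψ(Kᵢ−1)) = 0.
Feasibility: ΣzᵢKᵢ = 1.4763, Σzᵢ/Kᵢ = 1.4501 — both > 1, two phases present.
Newton iteration, ψ⁰ = 0.39:
  ψ = 0.3900: g = 0.05143, g' = -0.7850 → ψ = 0.4555
  ψ = 0.4555: g = 0.00122, g' = -0.7507 → ψ = 0.4571
Converged at ψ = 0.4571.
Compositions from xᵢ = zᵢ/(1+ψ(Kᵢ−1)), yᵢ = Kᵢxᵢ:
  1: x = 0.0918, y = 0.2836
  2: x = 0.1353, y = 0.3692
  3: x = 0.5088, y = 0.2490
  4: x = 0.2641, y = 0.0983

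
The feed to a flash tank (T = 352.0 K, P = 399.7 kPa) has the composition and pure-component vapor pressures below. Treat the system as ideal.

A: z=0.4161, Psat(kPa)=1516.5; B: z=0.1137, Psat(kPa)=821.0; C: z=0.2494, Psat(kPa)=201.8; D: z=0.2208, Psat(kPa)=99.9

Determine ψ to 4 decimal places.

Raoult's law: Kᵢ = Pᵢˢᵃᵗ/P = Pᵢˢᵃᵗ/399.7.
  K_A = 1516.5/399.7 = 3.794096, K_B = 821.0/399.7 = 2.054041, K_C = 201.8/399.7 = 0.504879, K_D = 99.9/399.7 = 0.249937
Iterate (Newton) starting at ψ = 0.5:
  ψ = 0.5000: g = 0.13440, g' = -1.0456 → ψ = 0.6285
  ψ = 0.6285: g = 0.00130, g' = -1.0468 → ψ = 0.6298
Converged at ψ = 0.6298.

ψ = 0.6298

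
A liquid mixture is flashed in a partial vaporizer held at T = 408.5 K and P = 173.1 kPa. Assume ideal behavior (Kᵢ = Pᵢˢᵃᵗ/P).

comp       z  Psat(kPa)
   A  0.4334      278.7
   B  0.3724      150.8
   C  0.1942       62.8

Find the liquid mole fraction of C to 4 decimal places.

x_C = 0.2570

Raoult's law: Kᵢ = Pᵢˢᵃᵗ/P = Pᵢˢᵃᵗ/173.1.
  K_A = 278.7/173.1 = 1.610052, K_B = 150.8/173.1 = 0.871173, K_C = 62.8/173.1 = 0.362796
Rachford–Rice: g(V/F) = Σ zᵢ(Kᵢ−1)/(1+V/F(Kᵢ−1)) = 0.
Check two-phase: ΣzᵢKᵢ = 1.0927 > 1 and Σzᵢ/Kᵢ = 1.2319 > 1, so g(0) = 0.0927 > 0 and g(1) = -0.2319 < 0.
Newton–Raphson from V/F = 0.46:
  V/F = 0.4600: g = -0.01959, g' = -0.2631 → V/F = 0.3855
  V/F = 0.3855: g = -0.00048, g' = -0.2511 → V/F = 0.3836
Converged at V/F = 0.3836.
Compositions from xᵢ = zᵢ/(1+V/F(Kᵢ−1)), yᵢ = Kᵢxᵢ:
  A: x = 0.3512, y = 0.5655
  B: x = 0.3918, y = 0.3413
  C: x = 0.2570, y = 0.0933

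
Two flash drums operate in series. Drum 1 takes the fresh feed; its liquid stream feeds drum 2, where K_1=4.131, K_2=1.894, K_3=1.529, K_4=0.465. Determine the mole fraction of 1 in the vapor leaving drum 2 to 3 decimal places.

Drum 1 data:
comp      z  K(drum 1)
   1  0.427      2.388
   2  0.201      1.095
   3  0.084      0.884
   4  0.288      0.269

y_1 (drum 2) = 0.329

Drum 1:
Let ψ₁ = V/F and solve Σ zᵢ(Kᵢ−1)/(1+ψ₁(Kᵢ−1)) = 0.
g(0) = ΣzᵢKᵢ − 1 = 0.391 and g(1) = 1 − Σzᵢ/Kᵢ = -0.528, so a root lies in (0, 1).
Iterate (Newton) starting at ψ₁ = 0.5:
  ψ₁ = 0.500: g = 0.0260, g' = -0.672 → ψ₁ = 0.539
  ψ₁ = 0.539: g = -0.0003, g' = -0.691 → ψ₁ = 0.538
Converged at ψ₁ = 0.538.
Drum-1 compositions:
  1: x = 0.244, y = 0.584
  2: x = 0.191, y = 0.209
  3: x = 0.090, y = 0.079
  4: x = 0.475, y = 0.128
Drum-2 feed = drum-1 liquid: z₂ = (0.2444, 0.1912, 0.0896, 0.4748).
Drum 2:
Rachford–Rice: g(ψ₂) = Σ zᵢ(Kᵢ−1)/(1+ψ₂(Kᵢ−1)) = 0.
Feasibility: ΣzᵢKᵢ = 1.730, Σzᵢ/Kᵢ = 1.240 — both > 1, two phases present.
Iterate (Newton) starting at ψ₂ = 0.5:
  ψ₂ = 0.500: g = 0.1072, g' = -0.706 → ψ₂ = 0.652
  ψ₂ = 0.652: g = 0.0049, g' = -0.654 → ψ₂ = 0.659
Converged at ψ₂ = 0.659.
  1: x = 0.080, y = 0.329
  2: x = 0.120, y = 0.228
  3: x = 0.066, y = 0.102
  4: x = 0.734, y = 0.341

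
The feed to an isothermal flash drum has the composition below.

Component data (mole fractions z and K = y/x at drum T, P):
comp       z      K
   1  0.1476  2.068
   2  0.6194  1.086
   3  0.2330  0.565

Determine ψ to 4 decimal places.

ψ = 0.6647

Let ψ = V/F and solve Σ zᵢ(Kᵢ−1)/(1+ψ(Kᵢ−1)) = 0.
Check two-phase: ΣzᵢKᵢ = 1.1096 > 1 and Σzᵢ/Kᵢ = 1.0541 > 1, so g(0) = 0.1096 > 0 and g(1) = -0.0541 < 0.
Iterate (Newton) starting at ψ = 0.59:
  ψ = 0.5900: g = 0.01105, g' = -0.1473 → ψ = 0.6650
  ψ = 0.6650: g = -0.00005, g' = -0.1489 → ψ = 0.6647
Converged at ψ = 0.6647.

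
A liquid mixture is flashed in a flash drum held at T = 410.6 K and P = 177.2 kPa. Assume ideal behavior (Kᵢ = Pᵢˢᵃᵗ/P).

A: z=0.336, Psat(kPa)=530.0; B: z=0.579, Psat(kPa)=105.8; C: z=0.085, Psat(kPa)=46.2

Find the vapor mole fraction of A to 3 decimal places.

Raoult's law: Kᵢ = Pᵢˢᵃᵗ/P = Pᵢˢᵃᵗ/177.2.
  K_A = 530.0/177.2 = 2.99097, K_B = 105.8/177.2 = 0.59707, K_C = 46.2/177.2 = 0.26072
Newton–Raphson from V/F = 0.5:
  V/F = 0.500: g = -0.0566, g' = -0.599 → V/F = 0.405
  V/F = 0.405: g = 0.0016, g' = -0.637 → V/F = 0.408
Converged at V/F = 0.408.
Compositions from xᵢ = zᵢ/(1+V/F(Kᵢ−1)), yᵢ = Kᵢxᵢ:
  A: x = 0.185, y = 0.555
  B: x = 0.693, y = 0.414
  C: x = 0.122, y = 0.032

y_A = 0.555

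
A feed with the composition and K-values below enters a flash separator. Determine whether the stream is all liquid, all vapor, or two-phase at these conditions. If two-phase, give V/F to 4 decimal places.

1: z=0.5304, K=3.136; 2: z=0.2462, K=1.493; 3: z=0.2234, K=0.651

all vapor

ΣzᵢKᵢ = 2.1763; Σzᵢ/Kᵢ = 0.6772.
Since Σzᵢ/Kᵢ < 1 the mixture is above its dew point — single vapor phase.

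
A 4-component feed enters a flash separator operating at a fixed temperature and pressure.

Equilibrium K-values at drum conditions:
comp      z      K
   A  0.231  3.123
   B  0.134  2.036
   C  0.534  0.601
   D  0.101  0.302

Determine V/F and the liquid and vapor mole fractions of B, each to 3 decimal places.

Material balance + equilibrium reduce to Σ zᵢ(Kᵢ−1)/(1+V/F(Kᵢ−1)) = 0.
g(0) = ΣzᵢKᵢ − 1 = 0.346 and g(1) = 1 − Σzᵢ/Kᵢ = -0.363, so a root lies in (0, 1).
Newton–Raphson from V/F = 0.38:
  V/F = 0.380: g = 0.0240, g' = -0.602 → V/F = 0.420
Converged at V/F = 0.420.
Compositions from xᵢ = zᵢ/(1+V/F(Kᵢ−1)), yᵢ = Kᵢxᵢ:
  A: x = 0.122, y = 0.381
  B: x = 0.093, y = 0.190
  C: x = 0.642, y = 0.386
  D: x = 0.143, y = 0.043

V/F = 0.420, x_B = 0.093, y_B = 0.190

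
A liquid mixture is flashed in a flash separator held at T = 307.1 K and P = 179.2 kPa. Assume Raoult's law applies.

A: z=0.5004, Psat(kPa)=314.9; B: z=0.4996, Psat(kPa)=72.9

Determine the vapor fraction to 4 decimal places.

ψ = 0.1838

Raoult's law: Kᵢ = Pᵢˢᵃᵗ/P = Pᵢˢᵃᵗ/179.2.
  K_A = 314.9/179.2 = 1.757254, K_B = 72.9/179.2 = 0.406808
Rachford–Rice: g(ψ) = Σ zᵢ(Kᵢ−1)/(1+ψ(Kᵢ−1)) = 0.
Check two-phase: ΣzᵢKᵢ = 1.0826 > 1 and Σzᵢ/Kᵢ = 1.5129 > 1, so g(0) = 0.0826 > 0 and g(1) = -0.5129 < 0.
Binary case is linear: z₁(K₁−1)(1+ψ(K₂−1)) + z₂(K₂−1)(1+ψ(K₁−1)) = 0
⇒ ψ = [z₁(K₁−1)+z₂(K₂−1)] / [−(K₁−1)(K₂−1)] = 0.08257/0.44920 = 0.1838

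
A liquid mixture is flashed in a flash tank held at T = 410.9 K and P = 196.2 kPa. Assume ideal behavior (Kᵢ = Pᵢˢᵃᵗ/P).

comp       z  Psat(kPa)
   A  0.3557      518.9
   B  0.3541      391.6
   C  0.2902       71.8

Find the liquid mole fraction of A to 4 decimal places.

Raoult's law: Kᵢ = Pᵢˢᵃᵗ/P = Pᵢˢᵃᵗ/196.2.
  K_A = 518.9/196.2 = 2.644750, K_B = 391.6/196.2 = 1.995923, K_C = 71.8/196.2 = 0.365953
Material balance + equilibrium reduce to Σ zᵢ(Kᵢ−1)/(1+V/F(Kᵢ−1)) = 0.
Feasibility: ΣzᵢKᵢ = 1.7537, Σzᵢ/Kᵢ = 1.1049 — both > 1, two phases present.
Iterate (Newton) starting at V/F = 0.33:
  V/F = 0.3300: g = 0.41195, g' = -0.7898 → V/F = 0.8516
  V/F = 0.8516: g = 0.03457, g' = -0.8210 → V/F = 0.8937
  V/F = 0.8937: g = -0.00114, g' = -0.8773 → V/F = 0.8924
Converged at V/F = 0.8924.
Compositions from xᵢ = zᵢ/(1+V/F(Kᵢ−1)), yᵢ = Kᵢxᵢ:
  A: x = 0.1441, y = 0.3812
  B: x = 0.1875, y = 0.3742
  C: x = 0.6684, y = 0.2446

x_A = 0.1441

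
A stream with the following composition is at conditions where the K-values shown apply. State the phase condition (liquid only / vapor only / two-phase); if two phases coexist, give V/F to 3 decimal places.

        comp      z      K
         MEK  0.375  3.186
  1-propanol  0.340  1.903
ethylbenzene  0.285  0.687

ΣzᵢKᵢ = 2.038; Σzᵢ/Kᵢ = 0.711.
Since Σzᵢ/Kᵢ < 1 the mixture is above its dew point — single vapor phase.

vapor only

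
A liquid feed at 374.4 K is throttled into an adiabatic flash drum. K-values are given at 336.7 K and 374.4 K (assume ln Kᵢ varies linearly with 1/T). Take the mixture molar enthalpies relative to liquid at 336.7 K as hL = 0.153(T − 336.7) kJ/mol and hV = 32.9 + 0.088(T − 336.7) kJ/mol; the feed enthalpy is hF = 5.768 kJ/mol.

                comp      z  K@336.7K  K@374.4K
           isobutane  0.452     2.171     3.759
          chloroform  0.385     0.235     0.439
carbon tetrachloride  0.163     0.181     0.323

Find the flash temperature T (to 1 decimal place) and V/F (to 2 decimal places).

T = 339.9 K, V/F = 0.16

Adiabatic flash: solve Rachford–Rice at each trial T, then check hF = ψ·hV(T) + (1−ψ)·hL(T).
  T = 336.7 K: K = (2.171, 0.235, 0.181), RR gives ψ = 0.111, H_out = 3.641 kJ/mol
  T = 374.4 K: K = (3.759, 0.439, 0.323), RR gives ψ = 0.557, H_out = 22.738 kJ/mol
  T = 355.5 K: K = (2.896, 0.326, 0.245), RR gives ψ = 0.358, H_out = 14.223 kJ/mol
  T = 346.1 K: K = (2.517, 0.278, 0.212), RR gives ψ = 0.248, H_out = 9.449 kJ/mol
  T = 341.4 K: K = (2.340, 0.256, 0.196), RR gives ψ = 0.184, H_out = 6.724 kJ/mol
  T = 339.0 K: K = (2.253, 0.245, 0.188), RR gives ψ = 0.148, H_out = 5.203 kJ/mol
Linear interpolation between T = 339.0 (H_out = 5.203) and T = 341.4 (H_out = 6.724) on hF = 5.768 gives T ≈ 339.9 K, at which ψ = 0.16.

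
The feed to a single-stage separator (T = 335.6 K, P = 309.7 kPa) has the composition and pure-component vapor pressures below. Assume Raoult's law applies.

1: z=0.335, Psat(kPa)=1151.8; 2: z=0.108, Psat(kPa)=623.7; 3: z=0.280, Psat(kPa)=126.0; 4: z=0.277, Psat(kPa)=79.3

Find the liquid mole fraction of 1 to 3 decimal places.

x_1 = 0.160

Raoult's law: Kᵢ = Pᵢˢᵃᵗ/P = Pᵢˢᵃᵗ/309.7.
  K_1 = 1151.8/309.7 = 3.71908, K_2 = 623.7/309.7 = 2.01388, K_3 = 126.0/309.7 = 0.40685, K_4 = 79.3/309.7 = 0.25605
Newton iteration, ψ⁰ = 0.5:
  ψ = 0.500: g = -0.1055, g' = -1.082 → ψ = 0.402
  ψ = 0.402: g = 0.0004, g' = -1.103 → ψ = 0.403
Converged at ψ = 0.403.
Compositions from xᵢ = zᵢ/(1+ψ(Kᵢ−1)), yᵢ = Kᵢxᵢ:
  1: x = 0.160, y = 0.595
  2: x = 0.077, y = 0.154
  3: x = 0.368, y = 0.150
  4: x = 0.396, y = 0.101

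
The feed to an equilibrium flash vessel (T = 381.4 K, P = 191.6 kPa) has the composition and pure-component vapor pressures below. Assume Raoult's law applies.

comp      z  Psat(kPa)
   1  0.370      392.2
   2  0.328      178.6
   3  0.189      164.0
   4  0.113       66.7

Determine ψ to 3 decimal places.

ψ = 0.808

Raoult's law: Kᵢ = Pᵢˢᵃᵗ/P = Pᵢˢᵃᵗ/191.6.
  K_1 = 392.2/191.6 = 2.04697, K_2 = 178.6/191.6 = 0.93215, K_3 = 164.0/191.6 = 0.85595, K_4 = 66.7/191.6 = 0.34812
Newton–Raphson from ψ = 0.5:
  ψ = 0.500: g = 0.0926, g' = -0.287 → ψ = 0.823
  ψ = 0.823: g = -0.0054, g' = -0.347 → ψ = 0.808
Converged at ψ = 0.808.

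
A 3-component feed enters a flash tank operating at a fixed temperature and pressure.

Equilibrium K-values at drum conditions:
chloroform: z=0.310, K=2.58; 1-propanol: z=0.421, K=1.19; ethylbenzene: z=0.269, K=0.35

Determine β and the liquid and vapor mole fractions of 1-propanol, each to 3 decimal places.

β = 0.668, x_1-propanol = 0.374, y_1-propanol = 0.445

Newton–Raphson from β = 0.58:
  β = 0.580: g = 0.0470, g' = -0.516 → β = 0.671
  β = 0.671: g = -0.0014, g' = -0.552 → β = 0.668
Converged at β = 0.668.
Compositions from xᵢ = zᵢ/(1+β(Kᵢ−1)), yᵢ = Kᵢxᵢ:
  chloroform: x = 0.151, y = 0.389
  1-propanol: x = 0.374, y = 0.445
  ethylbenzene: x = 0.476, y = 0.166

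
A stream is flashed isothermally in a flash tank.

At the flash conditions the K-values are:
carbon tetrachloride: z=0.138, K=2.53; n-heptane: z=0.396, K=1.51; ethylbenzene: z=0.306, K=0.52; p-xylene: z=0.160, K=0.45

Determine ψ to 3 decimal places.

ψ = 0.411

Rachford–Rice: g(ψ) = Σ zᵢ(Kᵢ−1)/(1+ψ(Kᵢ−1)) = 0.
Check two-phase: ΣzᵢKᵢ = 1.178 > 1 and Σzᵢ/Kᵢ = 1.261 > 1, so g(0) = 0.178 > 0 and g(1) = -0.261 < 0.
Newton–Raphson from ψ = 0.5:
  ψ = 0.500: g = -0.0341, g' = -0.383 → ψ = 0.411
Converged at ψ = 0.411.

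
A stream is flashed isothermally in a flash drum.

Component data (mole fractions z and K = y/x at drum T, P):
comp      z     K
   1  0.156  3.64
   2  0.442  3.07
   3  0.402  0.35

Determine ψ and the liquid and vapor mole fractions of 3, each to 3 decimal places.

Let ψ = V/F and solve Σ zᵢ(Kᵢ−1)/(1+ψ(Kᵢ−1)) = 0.
g(0) = ΣzᵢKᵢ − 1 = 1.065 and g(1) = 1 − Σzᵢ/Kᵢ = -0.335, so a root lies in (0, 1).
Newton–Raphson from ψ = 0.45:
  ψ = 0.450: g = 0.2926, g' = -1.074 → ψ = 0.722
  ψ = 0.722: g = 0.0157, g' = -1.036 → ψ = 0.738
  ψ = 0.738: g = -0.0001, g' = -1.049 → ψ = 0.737
Converged at ψ = 0.737.
Compositions from xᵢ = zᵢ/(1+ψ(Kᵢ−1)), yᵢ = Kᵢxᵢ:
  1: x = 0.053, y = 0.193
  2: x = 0.175, y = 0.537
  3: x = 0.772, y = 0.270

ψ = 0.737, x_3 = 0.772, y_3 = 0.270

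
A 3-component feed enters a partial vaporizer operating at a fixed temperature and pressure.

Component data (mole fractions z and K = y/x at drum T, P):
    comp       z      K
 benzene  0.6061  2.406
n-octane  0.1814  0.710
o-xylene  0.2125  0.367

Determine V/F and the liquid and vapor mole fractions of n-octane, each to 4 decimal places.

Rachford–Rice: g(V/F) = Σ zᵢ(Kᵢ−1)/(1+V/F(Kᵢ−1)) = 0.
Feasibility: ΣzᵢKᵢ = 1.6651, Σzᵢ/Kᵢ = 1.0864 — both > 1, two phases present.
Newton–Raphson from V/F = 0.5:
  V/F = 0.5000: g = 0.24207, g' = -0.6163 → V/F = 0.8928
  V/F = 0.8928: g = -0.00246, g' = -0.7136 → V/F = 0.8894
Converged at V/F = 0.8894.
Compositions from xᵢ = zᵢ/(1+V/F(Kᵢ−1)), yᵢ = Kᵢxᵢ:
  benzene: x = 0.2693, y = 0.6480
  n-octane: x = 0.2444, y = 0.1736
  o-xylene: x = 0.4862, y = 0.1784

V/F = 0.8894, x_n-octane = 0.2444, y_n-octane = 0.1736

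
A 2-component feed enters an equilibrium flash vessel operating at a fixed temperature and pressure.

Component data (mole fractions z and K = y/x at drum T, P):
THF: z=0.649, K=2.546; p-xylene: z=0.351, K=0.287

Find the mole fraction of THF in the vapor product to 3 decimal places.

Iterate (Newton) starting at ψ = 0.5:
  ψ = 0.500: g = 0.1770, g' = -0.924 → ψ = 0.691
  ψ = 0.691: g = -0.0087, g' = -1.057 → ψ = 0.683
Converged at ψ = 0.683.
Compositions from xᵢ = zᵢ/(1+ψ(Kᵢ−1)), yᵢ = Kᵢxᵢ:
  THF: x = 0.316, y = 0.804
  p-xylene: x = 0.684, y = 0.196

y_THF = 0.804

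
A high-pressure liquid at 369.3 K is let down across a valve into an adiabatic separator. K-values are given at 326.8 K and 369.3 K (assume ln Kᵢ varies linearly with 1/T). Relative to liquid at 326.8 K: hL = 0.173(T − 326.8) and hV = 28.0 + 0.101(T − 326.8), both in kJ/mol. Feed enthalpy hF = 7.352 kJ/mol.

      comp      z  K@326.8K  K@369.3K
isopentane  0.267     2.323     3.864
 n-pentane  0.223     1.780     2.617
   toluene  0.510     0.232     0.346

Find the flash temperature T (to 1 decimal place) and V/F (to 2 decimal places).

T = 332.7 K, V/F = 0.23

Adiabatic flash: solve Rachford–Rice at each trial T, then check hF = ψ·hV(T) + (1−ψ)·hL(T).
  T = 326.8 K: K = (2.323, 1.780, 0.232), RR gives ψ = 0.160, H_out = 4.467 kJ/mol
  T = 369.3 K: K = (3.864, 2.617, 0.346), RR gives ψ = 0.518, H_out = 20.264 kJ/mol
  T = 348.1 K: K = (3.045, 2.185, 0.287), RR gives ψ = 0.371, H_out = 13.491 kJ/mol
  T = 337.5 K: K = (2.673, 1.979, 0.259), RR gives ψ = 0.279, H_out = 9.437 kJ/mol
  T = 332.1 K: K = (2.493, 1.878, 0.245), RR gives ψ = 0.223, H_out = 7.072 kJ/mol
  T = 334.8 K: K = (2.582, 1.928, 0.252), RR gives ψ = 0.252, H_out = 8.286 kJ/mol
  T = 333.5 K: K = (2.539, 1.904, 0.249), RR gives ψ = 0.238, H_out = 7.710 kJ/mol
Linear interpolation between T = 332.1 (H_out = 7.072) and T = 333.5 (H_out = 7.710) on hF = 7.352 gives T ≈ 332.7 K, at which ψ = 0.23.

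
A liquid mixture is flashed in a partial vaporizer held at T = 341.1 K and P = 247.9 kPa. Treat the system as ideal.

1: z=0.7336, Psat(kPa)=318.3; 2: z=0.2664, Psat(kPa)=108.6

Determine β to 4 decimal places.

β = 0.3674

Raoult's law: Kᵢ = Pᵢˢᵃᵗ/P = Pᵢˢᵃᵗ/247.9.
  K_1 = 318.3/247.9 = 1.283985, K_2 = 108.6/247.9 = 0.438080
Material balance + equilibrium reduce to Σ zᵢ(Kᵢ−1)/(1+β(Kᵢ−1)) = 0.
Check two-phase: ΣzᵢKᵢ = 1.0586 > 1 and Σzᵢ/Kᵢ = 1.1795 > 1, so g(0) = 0.0586 > 0 and g(1) = -0.1795 < 0.
Binary case is linear: z₁(K₁−1)(1+β(K₂−1)) + z₂(K₂−1)(1+β(K₁−1)) = 0
⇒ β = [z₁(K₁−1)+z₂(K₂−1)] / [−(K₁−1)(K₂−1)] = 0.05864/0.15958 = 0.3674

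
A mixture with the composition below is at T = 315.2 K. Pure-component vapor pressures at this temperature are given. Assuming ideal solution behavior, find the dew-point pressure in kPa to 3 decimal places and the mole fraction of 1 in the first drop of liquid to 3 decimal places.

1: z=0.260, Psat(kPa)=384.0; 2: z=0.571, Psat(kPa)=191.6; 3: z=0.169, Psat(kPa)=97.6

At the dew point ψ → 1, so Σzᵢ/Kᵢ = 1 with Kᵢ = Pᵢˢᵃᵗ/P ⇒ 1/P = Σzᵢ/Pᵢˢᵃᵗ.
1/P = 0.260/384.0 + 0.571/191.6 + 0.169/97.6 = 0.005389 ⇒ P = 185.570 kPa
xᵢ = zᵢP/Pᵢˢᵃᵗ ⇒ x_1 = 0.260·185.570/384.0 = 0.126

Pdew = 185.570 kPa, x_1 = 0.126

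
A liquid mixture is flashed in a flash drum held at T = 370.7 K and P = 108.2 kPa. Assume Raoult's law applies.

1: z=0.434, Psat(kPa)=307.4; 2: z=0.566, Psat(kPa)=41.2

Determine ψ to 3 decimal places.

ψ = 0.393

Raoult's law: Kᵢ = Pᵢˢᵃᵗ/P = Pᵢˢᵃᵗ/108.2.
  K_1 = 307.4/108.2 = 2.84104, K_2 = 41.2/108.2 = 0.38078
Material balance + equilibrium reduce to Σ zᵢ(Kᵢ−1)/(1+ψ(Kᵢ−1)) = 0.
Feasibility: ΣzᵢKᵢ = 1.449, Σzᵢ/Kᵢ = 1.639 — both > 1, two phases present.
Binary case is linear: z₁(K₁−1)(1+ψ(K₂−1)) + z₂(K₂−1)(1+ψ(K₁−1)) = 0
⇒ ψ = [z₁(K₁−1)+z₂(K₂−1)] / [−(K₁−1)(K₂−1)] = 0.4485/1.1400 = 0.393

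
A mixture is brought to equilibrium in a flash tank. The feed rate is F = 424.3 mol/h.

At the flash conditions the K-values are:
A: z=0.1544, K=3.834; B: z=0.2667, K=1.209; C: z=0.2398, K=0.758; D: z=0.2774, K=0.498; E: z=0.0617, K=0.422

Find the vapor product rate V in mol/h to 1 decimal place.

V = 143.7 mol/h

Let ψ = V/F and solve Σ zᵢ(Kᵢ−1)/(1+ψ(Kᵢ−1)) = 0.
Check two-phase: ΣzᵢKᵢ = 1.2604 > 1 and Σzᵢ/Kᵢ = 1.2805 > 1, so g(0) = 0.2604 > 0 and g(1) = -0.2805 < 0.
Newton–Raphson from ψ = 0.5:
  ψ = 0.5000: g = -0.07059, g' = -0.4054 → ψ = 0.3259
  ψ = 0.3259: g = 0.00625, g' = -0.4932 → ψ = 0.3385
  ψ = 0.3385: g = 0.00006, g' = -0.4831 → ψ = 0.3387
Converged at ψ = 0.3387.
Then V = ψ·F = 0.3387·424.3 = 143.7 mol/h and L = F − V = 280.6 mol/h.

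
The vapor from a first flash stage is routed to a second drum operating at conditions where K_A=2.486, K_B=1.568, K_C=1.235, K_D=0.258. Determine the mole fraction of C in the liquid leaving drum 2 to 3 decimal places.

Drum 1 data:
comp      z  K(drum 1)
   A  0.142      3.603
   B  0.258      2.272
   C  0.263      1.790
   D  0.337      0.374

x_C (drum 2) = 0.256

Drum 1:
Newton iteration, ψ₁⁰ = 0.5:
  ψ₁ = 0.500: g = 0.2031, g' = -0.702 → ψ₁ = 0.789
  ψ₁ = 0.789: g = -0.0043, g' = -0.785 → ψ₁ = 0.784
Converged at ψ₁ = 0.784.
Drum-1 compositions:
  A: x = 0.047, y = 0.168
  B: x = 0.129, y = 0.294
  C: x = 0.162, y = 0.291
  D: x = 0.662, y = 0.247
Drum-2 feed = drum-1 vapor: z₂ = (0.1683, 0.2935, 0.2907, 0.2475).
Drum 2:
Iterate (Newton) starting at ψ₂ = 0.63:
  ψ₂ = 0.630: g = -0.0334, g' = -0.643 → ψ₂ = 0.578
  ψ₂ = 0.578: g = -0.0014, g' = -0.591 → ψ₂ = 0.576
Converged at ψ₂ = 0.576.
  A: x = 0.091, y = 0.225
  B: x = 0.221, y = 0.347
  C: x = 0.256, y = 0.316
  D: x = 0.432, y = 0.111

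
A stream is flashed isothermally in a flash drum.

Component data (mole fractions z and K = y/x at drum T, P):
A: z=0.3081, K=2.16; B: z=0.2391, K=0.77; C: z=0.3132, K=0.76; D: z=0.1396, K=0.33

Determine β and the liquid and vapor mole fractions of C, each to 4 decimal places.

Let β = V/F and solve Σ zᵢ(Kᵢ−1)/(1+β(Kᵢ−1)) = 0.
Check two-phase: ΣzᵢKᵢ = 1.1337 > 1 and Σzᵢ/Kᵢ = 1.2883 > 1, so g(0) = 0.1337 > 0 and g(1) = -0.2883 < 0.
Newton iteration, β⁰ = 0.5:
  β = 0.5000: g = -0.06201, g' = -0.3472 → β = 0.3214
  β = 0.3214: g = 0.00030, g' = -0.3577 → β = 0.3222
Converged at β = 0.3222.
Compositions from xᵢ = zᵢ/(1+β(Kᵢ−1)), yᵢ = Kᵢxᵢ:
  A: x = 0.2243, y = 0.4844
  B: x = 0.2582, y = 0.1988
  C: x = 0.3395, y = 0.2580
  D: x = 0.1780, y = 0.0588

β = 0.3222, x_C = 0.3395, y_C = 0.2580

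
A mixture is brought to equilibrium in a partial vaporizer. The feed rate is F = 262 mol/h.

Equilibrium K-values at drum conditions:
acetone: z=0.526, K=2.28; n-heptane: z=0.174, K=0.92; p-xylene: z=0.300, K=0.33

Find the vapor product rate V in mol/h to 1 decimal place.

Rachford–Rice: g(ψ) = Σ zᵢ(Kᵢ−1)/(1+ψ(Kᵢ−1)) = 0.
Check two-phase: ΣzᵢKᵢ = 1.458 > 1 and Σzᵢ/Kᵢ = 1.329 > 1, so g(0) = 0.458 > 0 and g(1) = -0.329 < 0.
Iterate (Newton) starting at ψ = 0.53:
  ψ = 0.530: g = 0.0749, g' = -0.631 → ψ = 0.649
  ψ = 0.649: g = -0.0024, g' = -0.680 → ψ = 0.645
Converged at ψ = 0.645.
Then V = ψ·F = 0.6452·262 = 169.1 mol/h and L = F − V = 92.9 mol/h.

V = 169.1 mol/h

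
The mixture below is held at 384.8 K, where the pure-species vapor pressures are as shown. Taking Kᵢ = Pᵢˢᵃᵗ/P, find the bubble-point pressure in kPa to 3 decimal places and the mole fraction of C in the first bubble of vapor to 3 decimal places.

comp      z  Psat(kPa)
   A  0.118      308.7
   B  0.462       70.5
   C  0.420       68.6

At the bubble point ψ → 0, so ΣzᵢKᵢ = 1 with Kᵢ = Pᵢˢᵃᵗ/P ⇒ P = ΣzᵢPᵢˢᵃᵗ.
P = 0.118·308.7 + 0.462·70.5 + 0.420·68.6 = 97.810 kPa
yᵢ = zᵢPᵢˢᵃᵗ/P ⇒ y_C = 0.420·68.6/97.810 = 0.295

Pbub = 97.810 kPa, y_C = 0.295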